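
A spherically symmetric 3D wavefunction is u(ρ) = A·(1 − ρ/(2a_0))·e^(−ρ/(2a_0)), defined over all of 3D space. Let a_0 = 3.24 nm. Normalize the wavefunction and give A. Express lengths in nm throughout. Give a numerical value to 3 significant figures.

The normalization condition is ∫|u|² 4πρ² dρ = 1 from 0 to ∞.
The angular integral contributes 4π, leaving ∫₀^∞ ρ²|u|² dρ.
Recall ∫₀^∞ ρ^m e^(−ρ/β) dρ = m!·β^(m+1), the integral (without the A² prefactor) comes out to 8·π·a_0^3.
Setting this equal to 1 gives A² = 1/(8·π·a_0^3).
Substituting a_0 = 3.24 gives A² = 0.001170, so A = 0.03420.

A ≈ 0.0342 nm^(-3/2)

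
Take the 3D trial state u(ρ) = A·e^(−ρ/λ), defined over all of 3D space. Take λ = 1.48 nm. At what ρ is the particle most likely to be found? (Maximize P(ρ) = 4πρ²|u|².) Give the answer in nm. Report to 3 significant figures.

Set d/dρ [P(ρ) = 4πρ²|u|²] = 0 and solve for ρ > 0.
This gives ρ = λ.
With λ = 1.48, the most probable radial distance is 1.480 nm.

ρ ≈ 1.48 nm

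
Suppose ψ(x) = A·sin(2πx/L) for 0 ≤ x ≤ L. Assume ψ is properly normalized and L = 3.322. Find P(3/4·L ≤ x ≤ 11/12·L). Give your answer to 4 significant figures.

|ψ|² is the probability density, so P = ∫_{3/4·L}^{11/12·L} |ψ|² dx.
The normalization integral ∫|ψ|²dx over the whole domain equals L/2·A², and A² cancels in the ratio.
In terms of u = x/L (A² and the length scale cancel between numerator and denominator), P = [∫_{3/4}^{11/12} sin(2·π·u)^2 du] / [∫_{0}^{1} sin(2·π·u)^2 du].
Using ∫ sin(2·π·u)^2 du = u/2 - sin(4·π·u)/(8·π), the numerator is √(3)/(16·π) + 1/12 and the denominator is 1/2.
Taking the ratio, P = (√(3)/8 + π/6)/π.

P ≈ 0.2356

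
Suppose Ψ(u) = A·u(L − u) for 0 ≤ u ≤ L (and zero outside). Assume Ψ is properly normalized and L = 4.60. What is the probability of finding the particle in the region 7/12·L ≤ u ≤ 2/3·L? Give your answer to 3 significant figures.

P ≈ 0.137

|Ψ|² is the probability density, so P = ∫_{7/12·L}^{2/3·L} |Ψ|² du.
Since A² = 1/(L^5/30), this is the region integral divided by the full normalization integral.
Let t = u/L; then A² and the length scale cancel, so P = ∫_{7/12}^{2/3} t^2·(1 - t)^2 dt ÷ ∫_{0}^{1} t^2·(1 - t)^2 dt.
Using ∫ t^2·(1 - t)^2 dt = t^3·(6·t^2 - 15·t + 10)/30, the numerator is ≈ 0.0045581 and the denominator is 1/30.
This works out to P = 0.1367.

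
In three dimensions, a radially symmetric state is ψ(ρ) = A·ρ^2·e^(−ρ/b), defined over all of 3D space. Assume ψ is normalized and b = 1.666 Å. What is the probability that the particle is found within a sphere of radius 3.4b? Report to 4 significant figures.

P ≈ 0.5201

With dV = 4πρ²dρ, the probability is ∫|ψ|² dV over ρ ≤ 3.4b.
The full normalization integral is A²·[45·π·b^7/2] = 1, fixing A².
Let u = ρ/b; then A², 4π and the length scale all cancel, so P = ∫_{0}^{3.4} u^6·e^(-2·u) du ÷ ∫_{0}^{∞} u^6·e^(-2·u) du.
With ∫ u^6·e^(-2·u) du = -(4·u^6 + 12·u^5 + 30·u^4 + 60·u^3 + 90·u^2 + 90·u + 45)·e^(-2·u)/8 + C, the region integral is ≈ 2.92547 and the full one is 45/8.
Taking the ratio yields P = 0.52008.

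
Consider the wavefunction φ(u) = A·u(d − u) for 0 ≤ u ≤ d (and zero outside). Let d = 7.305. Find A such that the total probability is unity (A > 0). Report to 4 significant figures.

A ≈ 0.03798

Normalization requires ∫|φ|² du = 1, integrated from 0 to d.
With φ = A·u(d − u), the integral evaluates to A²·[d^5/30].
So A² = (d^5/30)^(−1).
Plugging in d = 7.305 yields A = 0.037976.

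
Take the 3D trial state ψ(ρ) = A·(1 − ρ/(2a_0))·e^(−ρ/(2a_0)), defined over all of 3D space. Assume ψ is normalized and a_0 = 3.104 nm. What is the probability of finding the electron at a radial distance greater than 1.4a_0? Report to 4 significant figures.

P = ∫ |ψ|² 4πρ² dρ over ρ > 1.4a_0.
A² is fixed by ∫₀^∞ 4πρ²|ψ|² dρ = 1, i.e. A² = (8·π·a_0^3)^(−1).
Let u = ρ/a_0; then A², 4π and the length scale all cancel, so P = ∫_{1.4}^{∞} u^2·(1 - u/2)^2·e^(-u) du ÷ ∫_{0}^{∞} u^2·(1 - u/2)^2·e^(-u) du.
An antiderivative of u^2·(1 - u/2)^2·e^(-u) is -(u^4/4 + u^2 + 2·u + 2)·e^(-u); evaluating from 1.4 to ∞ gives ≈ 1.90383, while the full integral is 2.
The region integral divided by the full integral gives P = 0.95191.

P ≈ 0.9519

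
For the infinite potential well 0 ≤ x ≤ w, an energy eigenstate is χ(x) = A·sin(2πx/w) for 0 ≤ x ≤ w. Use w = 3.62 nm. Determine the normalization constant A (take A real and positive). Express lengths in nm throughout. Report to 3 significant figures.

A ≈ 0.743 nm^(-1/2)

Normalization requires ∫|χ|² dx = 1, integrated from 0 to w.
Using sin²θ = (1 − cos 2θ)/2, ∫|χ|² dx = A²·(w/2).
So A² = (w/2)^(−1).
With w = 3.62: A² = 0.5525 and A = 0.7433.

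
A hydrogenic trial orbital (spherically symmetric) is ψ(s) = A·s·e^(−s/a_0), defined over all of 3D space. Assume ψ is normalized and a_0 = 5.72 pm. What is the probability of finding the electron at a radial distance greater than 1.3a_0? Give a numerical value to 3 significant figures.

P ≈ 0.877

P = ∫ |ψ|² 4πs² ds over s > 1.3a_0.
Normalization gives A² = 1/(3·π·a_0^5).
Let u = s/a_0; then A², 4π and the length scale all cancel, so P = ∫_{1.3}^{∞} u^4·e^(-2·u) du ÷ ∫_{0}^{∞} u^4·e^(-2·u) du.
Using ∫ u^4·e^(-2·u) du = -(u^4/2 + u^3 + 3·u^2/2 + 3·u/2 + 3/4)·e^(-2·u), the numerator is ≈ 0.65807 and the denominator is 3/4.
Taking the ratio yields P = 0.8774.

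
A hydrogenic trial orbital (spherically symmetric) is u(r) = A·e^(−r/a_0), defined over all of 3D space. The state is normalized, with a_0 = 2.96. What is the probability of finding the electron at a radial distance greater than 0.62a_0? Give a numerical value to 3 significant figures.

With dV = 4πr²dr, the probability is ∫|u|² dV over r > 0.62a_0.
Normalization gives A² = 1/(π·a_0^3).
Substituting t = r/a_0, A², 4π and the length scale all cancel in the ratio: P = ∫_{0.62}^{∞} t^2·e^(-2·t) dt / ∫_{0}^{∞} t^2·e^(-2·t) dt.
An antiderivative of t^2·e^(-2·t) is -(2·t^2 + 2·t + 1)·e^(-2·t)/4; evaluating from 0.62 to ∞ gives 3761·e^(-31/25)/5000, while the full integral is 1/4.
The region integral divided by the full integral gives P = 0.8707.

P ≈ 0.871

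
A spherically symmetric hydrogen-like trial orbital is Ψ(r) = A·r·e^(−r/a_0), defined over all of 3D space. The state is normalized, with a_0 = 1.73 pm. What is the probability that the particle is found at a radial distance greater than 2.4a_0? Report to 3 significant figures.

P ≈ 0.476

P = ∫ |Ψ|² 4πr² dr over r > 2.4a_0.
Normalization gives A² = 1/(3·π·a_0^5).
Let u = r/a_0; then A², 4π and the length scale all cancel, so P = ∫_{2.4}^{∞} u^4·e^(-2·u) du ÷ ∫_{0}^{∞} u^4·e^(-2·u) du.
An antiderivative of u^4·e^(-2·u) is -(u^4/2 + u^3 + 3·u^2/2 + 3·u/2 + 3/4)·e^(-2·u); evaluating from 2.4 to ∞ gives ≈ 0.35719, while the full integral is 3/4.
Taking the ratio yields P = 0.4763.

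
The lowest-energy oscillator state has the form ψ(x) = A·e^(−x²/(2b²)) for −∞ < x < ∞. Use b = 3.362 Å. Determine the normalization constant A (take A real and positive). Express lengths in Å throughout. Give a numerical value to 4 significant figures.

Require ∫ |ψ|² dx = 1 over the whole domain.
The integral (without the A² prefactor) comes out to √(π)·b.
Setting this equal to 1 gives A² = 1/(√(π)·b).
Substituting b = 3.362 gives A² = 0.16781, so A = 0.40965.

A ≈ 0.4097 Å^(-1/2)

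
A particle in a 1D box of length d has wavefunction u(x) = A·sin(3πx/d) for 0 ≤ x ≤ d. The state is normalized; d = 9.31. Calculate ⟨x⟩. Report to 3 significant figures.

⟨x⟩ = ∫ x |u|² dx over the full domain.
Since the A² factors cancel between numerator and denominator, ⟨x⟩ = d/2.
Putting d = 9.31 gives 4.655.

⟨x⟩ ≈ 4.66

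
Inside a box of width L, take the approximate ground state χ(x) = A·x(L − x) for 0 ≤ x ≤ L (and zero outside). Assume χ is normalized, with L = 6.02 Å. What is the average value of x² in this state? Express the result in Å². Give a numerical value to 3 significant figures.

⟨x^2⟩ ≈ 10.4 Å^2

The expectation value is the |χ|²-weighted average of x^2: ∫ x^2|χ|² dx.
Evaluating both integrals, ⟨x²⟩ = 2·L^2/7.
Putting L = 6.02 gives 10.35.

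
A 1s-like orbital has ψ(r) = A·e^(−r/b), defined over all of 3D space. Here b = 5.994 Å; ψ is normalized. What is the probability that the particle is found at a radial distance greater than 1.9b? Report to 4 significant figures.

P ≈ 0.2689

Integrate the radial probability density 4πr²|ψ|² over r > 1.9b.
A² is fixed by ∫₀^∞ 4πr²|ψ|² dr = 1, i.e. A² = (π·b^3)^(−1).
In terms of u = r/b (A², 4π and the length scale all cancel between numerator and denominator), P = [∫_{1.9}^{∞} u^2·e^(-2·u) du] / [∫_{0}^{∞} u^2·e^(-2·u) du].
Using ∫ u^2·e^(-2·u) du = -(2·u^2 + 2·u + 1)·e^(-2·u)/4, the numerator is 601·e^(-19/5)/200 and the denominator is 1/4.
The region integral divided by the full integral gives P = 0.26890.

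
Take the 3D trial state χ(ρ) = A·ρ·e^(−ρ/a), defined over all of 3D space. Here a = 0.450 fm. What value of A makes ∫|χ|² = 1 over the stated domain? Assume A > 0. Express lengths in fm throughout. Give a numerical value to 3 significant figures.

A ≈ 2.40 fm^(-5/2)

We need A² ∫|f|² 4πρ² dρ = 1, taking the integral from 0 to ∞.
In 3D with spherical symmetry the volume element is 4πρ² dρ.
Using ∫₀^∞ ρⁿ e^(−αρ) dρ = n!/αⁿ⁺¹, ∫|χ|² 4πρ² dρ = A²·(3·π·a^5).
Setting this equal to 1 gives A² = 1/(3·π·a^5).
With a = 0.450: A² = 5.750 and A = 2.398.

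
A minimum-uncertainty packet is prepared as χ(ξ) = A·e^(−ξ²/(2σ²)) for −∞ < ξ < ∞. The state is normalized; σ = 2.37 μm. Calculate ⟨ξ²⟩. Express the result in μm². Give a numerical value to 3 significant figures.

By definition ⟨ξ²⟩ = ∫ ξ^2 |χ(ξ)|² dξ.
Differentiating ∫e^(−αξ²) dξ = √(π/α) under α to get the higher moments, evaluating both integrals, ⟨ξ²⟩ = σ^2/2.
With σ = 2.37, ⟨ξ^2⟩ = 2.808.

⟨ξ^2⟩ ≈ 2.81 μm^2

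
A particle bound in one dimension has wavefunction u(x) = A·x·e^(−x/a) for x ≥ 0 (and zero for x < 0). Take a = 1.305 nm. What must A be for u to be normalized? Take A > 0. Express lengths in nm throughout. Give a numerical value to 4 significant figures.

A ≈ 1.342 nm^(-3/2)

The normalization condition is ∫|u|² dx = 1 from 0 to ∞.
The integral (without the A² prefactor) comes out to a^3/4.
With a = 1.305: A² = 1.7998 and A = 1.3416.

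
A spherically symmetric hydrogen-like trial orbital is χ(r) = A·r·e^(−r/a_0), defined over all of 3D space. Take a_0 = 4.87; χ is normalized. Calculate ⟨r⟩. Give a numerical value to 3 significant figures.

⟨r⟩ ≈ 12.2

The expectation value is the |χ|²-weighted average of r: ∫ r|χ|² 4πr² dr.
Evaluating both integrals, ⟨r⟩ = 5·a_0/2.
Putting a_0 = 4.87 gives 12.18.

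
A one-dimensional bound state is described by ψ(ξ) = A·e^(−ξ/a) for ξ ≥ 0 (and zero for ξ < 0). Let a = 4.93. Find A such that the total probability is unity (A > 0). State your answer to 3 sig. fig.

Normalization requires ∫|ψ|² dξ = 1, integrated from 0 to ∞.
With ∫₀^∞ ξ^0 e^(−αξ) dξ = 0!/α^1, ∫|ψ|² dξ = A²·(a/2).
Hence A² = 1/[a/2].
Substituting a = 4.93 gives A² = 0.4057, so A = 0.6369.

A ≈ 0.637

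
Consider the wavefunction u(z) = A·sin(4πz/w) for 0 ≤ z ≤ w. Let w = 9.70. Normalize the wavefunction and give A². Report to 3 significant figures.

A^2 ≈ 0.206

We need A² ∫|f|² dz = 1, taking the integral from 0 to w.
With ∫₀^w sin²(nπz/w) dz = w/2, with u = A·sin(4πz/w), the integral evaluates to A²·[w/2].
Setting this equal to 1 gives A² = 1/(w/2).
Substituting w = 9.70 gives A² = 0.2062, so A = 0.4541.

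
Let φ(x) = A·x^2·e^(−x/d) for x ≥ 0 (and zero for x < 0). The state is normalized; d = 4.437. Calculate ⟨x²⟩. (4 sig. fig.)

The expectation value is the |φ|²-weighted average of x^2: ∫ x^2|φ|² dx.
The ratio of the moment integral to the normalization integral gives ⟨x²⟩ = 15·d^2/2.
With d = 4.437, ⟨x^2⟩ = 147.65.

⟨x^2⟩ ≈ 147.7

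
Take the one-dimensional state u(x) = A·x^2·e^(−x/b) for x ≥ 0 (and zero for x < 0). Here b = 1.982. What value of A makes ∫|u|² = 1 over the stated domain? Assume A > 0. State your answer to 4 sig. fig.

Require ∫ |u|² dx = 1 over the whole domain.
With ∫₀^∞ x^4 e^(−αx) dx = 4!/α^5, with u = A·x^2·e^(−x/b), the integral evaluates to A²·[3·b^5/4].
So A² = (3·b^5/4)^(−1).
Plugging in b = 1.982 yields A = 0.20879.

A ≈ 0.2088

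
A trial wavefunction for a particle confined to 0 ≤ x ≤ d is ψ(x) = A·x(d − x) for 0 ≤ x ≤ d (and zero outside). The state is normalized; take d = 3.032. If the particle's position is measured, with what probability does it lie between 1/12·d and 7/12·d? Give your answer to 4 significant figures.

P = ∫_{1/12·d}^{7/12·d} |ψ(x)|² dx.
The normalization integral ∫|ψ|²dx over the whole domain equals d^5/30·A², and A² cancels in the ratio.
In terms of u = x/d (A² and the length scale cancel between numerator and denominator), P = [∫_{1/12}^{7/12} u^2·(1 - u)^2 du] / [∫_{0}^{1} u^2·(1 - u)^2 du].
Using ∫ u^2·(1 - u)^2 du = u^3·(6·u^2 - 15·u + 10)/30, the numerator is ≈ 0.0216098 and the denominator is 1/30.
The result is P = 4481/6912.

P ≈ 0.6483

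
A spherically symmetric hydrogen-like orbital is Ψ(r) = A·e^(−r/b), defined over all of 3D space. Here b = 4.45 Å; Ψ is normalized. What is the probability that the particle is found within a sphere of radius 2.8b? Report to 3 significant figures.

With dV = 4πr²dr, the probability is ∫|Ψ|² dV over r ≤ 2.8b.
Normalization gives A² = 1/(π·b^3).
Substituting u = r/b, A², 4π and the length scale all cancel in the ratio: P = ∫_{0}^{2.8} u^2·e^(-2·u) du / ∫_{0}^{∞} u^2·e^(-2·u) du.
An antiderivative of u^2·e^(-2·u) is -(2·u^2 + 2·u + 1)·e^(-2·u)/4; evaluating from 0 to 2.8 gives 1/4 - 557·e^(-28/5)/100, while the full integral is 1/4.
The region integral divided by the full integral gives P = 0.9176.

P ≈ 0.918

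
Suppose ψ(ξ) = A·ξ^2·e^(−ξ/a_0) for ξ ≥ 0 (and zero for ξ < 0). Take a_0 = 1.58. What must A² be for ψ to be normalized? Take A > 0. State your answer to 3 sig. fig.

A^2 ≈ 0.135

The normalization condition is ∫|ψ|² dξ = 1 from 0 to ∞.
With ∫₀^∞ ξ^4 e^(−αξ) dξ = 4!/α^5, with ψ = A·ξ^2·e^(−ξ/a_0), the integral evaluates to A²·[3·a_0^5/4].
Plugging in a_0 = 1.58 yields A = 0.3680.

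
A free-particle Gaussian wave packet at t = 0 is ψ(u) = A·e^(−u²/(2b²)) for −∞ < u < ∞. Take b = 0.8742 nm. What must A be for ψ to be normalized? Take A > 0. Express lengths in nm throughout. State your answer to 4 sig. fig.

The normalization condition is ∫|ψ|² du = 1 from −∞ to ∞.
Differentiating ∫e^(−αu²) du = √(π/α) under α to get the higher moments, carrying out the integral gives A² · √(π)·b.
Substituting b = 0.8742 gives A² = 0.64538, so A = 0.80335.

A ≈ 0.8034 nm^(-1/2)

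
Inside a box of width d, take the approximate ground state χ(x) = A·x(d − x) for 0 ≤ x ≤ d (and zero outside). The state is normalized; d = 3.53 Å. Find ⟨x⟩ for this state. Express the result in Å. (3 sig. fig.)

⟨x⟩ = ∫ x |χ|² dx over the full domain.
The ratio of the moment integral to the normalization integral gives ⟨x⟩ = d/2.
With d = 3.53, ⟨x⟩ = 1.765.

⟨x⟩ ≈ 1.77 Å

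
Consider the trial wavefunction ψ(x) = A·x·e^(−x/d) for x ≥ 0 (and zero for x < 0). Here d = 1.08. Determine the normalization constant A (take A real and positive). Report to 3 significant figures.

Require ∫ |ψ|² dx = 1 over the whole domain.
∫|ψ|² dx = A²·(d^3/4).
So A² = (d^3/4)^(−1).
With d = 1.08: A² = 3.175 and A = 1.782.

A ≈ 1.78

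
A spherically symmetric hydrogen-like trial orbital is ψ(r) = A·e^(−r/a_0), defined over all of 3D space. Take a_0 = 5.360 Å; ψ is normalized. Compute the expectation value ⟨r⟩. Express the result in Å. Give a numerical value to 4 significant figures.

The expectation value is the |ψ|²-weighted average of r: ∫ r|ψ|² 4πr² dr.
The ratio of the moment integral to the normalization integral gives ⟨r⟩ = 3·a_0/2.
With a_0 = 5.360, ⟨r⟩ = 8.0400.

⟨r⟩ ≈ 8.040 Å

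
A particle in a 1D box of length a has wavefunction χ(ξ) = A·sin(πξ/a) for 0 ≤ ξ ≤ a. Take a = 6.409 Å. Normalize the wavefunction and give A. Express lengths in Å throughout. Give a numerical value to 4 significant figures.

A ≈ 0.5586 Å^(-1/2)

Normalization requires ∫|χ|² dξ = 1, integrated from 0 to a.
Using sin²θ = (1 − cos 2θ)/2, carrying out the integral gives A² · a/2.
Plugging in a = 6.409 yields A = 0.55862.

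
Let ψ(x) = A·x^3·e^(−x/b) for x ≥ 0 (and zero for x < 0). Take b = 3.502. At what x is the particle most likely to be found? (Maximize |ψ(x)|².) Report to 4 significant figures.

Set d/dx [|ψ(x)|²] = 0 and solve for x > 0.
Solving yields x = 3·b.
With b = 3.502, the most probable position is 10.506.

x ≈ 10.51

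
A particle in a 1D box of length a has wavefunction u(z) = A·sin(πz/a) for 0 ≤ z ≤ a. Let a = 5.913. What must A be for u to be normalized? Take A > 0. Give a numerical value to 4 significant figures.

A ≈ 0.5816

Require ∫ |u|² dz = 1 over the whole domain.
With ∫₀^a sin²(nπz/a) dz = a/2, carrying out the integral gives A² · a/2.
Setting this equal to 1 gives A² = 1/(a/2).
Substituting a = 5.913 gives A² = 0.33824, so A = 0.58158.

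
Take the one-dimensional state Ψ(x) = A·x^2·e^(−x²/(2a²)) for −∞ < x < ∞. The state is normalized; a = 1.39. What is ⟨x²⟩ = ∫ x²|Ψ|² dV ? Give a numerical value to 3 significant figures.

The expectation value is the |Ψ|²-weighted average of x^2: ∫ x^2|Ψ|² dx.
Differentiating ∫e^(−αx²) dx = √(π/α) under α to get the higher moments, since the A² factors cancel between numerator and denominator, ⟨x²⟩ = 5·a^2/2.
With a = 1.39, ⟨x^2⟩ = 4.830.

⟨x^2⟩ ≈ 4.83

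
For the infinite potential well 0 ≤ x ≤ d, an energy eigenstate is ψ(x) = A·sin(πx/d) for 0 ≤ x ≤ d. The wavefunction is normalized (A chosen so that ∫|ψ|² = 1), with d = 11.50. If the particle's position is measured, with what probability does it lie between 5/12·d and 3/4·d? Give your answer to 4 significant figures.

P = ∫_{5/12·d}^{3/4·d} |ψ(x)|² dx.
The normalization integral ∫|ψ|²dx over the whole domain equals d/2·A², and A² cancels in the ratio.
Substituting u = x/d, A² and the length scale cancel in the ratio: P = ∫_{5/12}^{3/4} sin(π·u)^2 du / ∫_{0}^{1} sin(π·u)^2 du.
An antiderivative of sin(π·u)^2 is u/2 - sin(2·π·u)/(4·π); evaluating from 5/12 to 3/4 gives 3/(8·π) + 1/6, while the full integral is 1/2.
The result is P = (9 + 4·π)/(12·π).

P ≈ 0.5721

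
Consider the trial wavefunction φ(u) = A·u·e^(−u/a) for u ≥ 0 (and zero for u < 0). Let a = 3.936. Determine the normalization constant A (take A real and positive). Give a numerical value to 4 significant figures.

A ≈ 0.2561

The normalization condition is ∫|φ|² du = 1 from 0 to ∞.
Recall ∫₀^∞ u^m e^(−u/β) du = m!·β^(m+1), the integral (without the A² prefactor) comes out to a^3/4.
With a = 3.936: A² = 0.065599 and A = 0.25612.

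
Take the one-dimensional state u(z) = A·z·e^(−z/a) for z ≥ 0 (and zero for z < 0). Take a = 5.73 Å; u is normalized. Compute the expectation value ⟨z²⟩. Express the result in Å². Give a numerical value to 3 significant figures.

⟨z^2⟩ ≈ 98.5 Å^2

⟨z²⟩ = ∫ z^2 |u|² dz over the full domain.
Since the A² factors cancel between numerator and denominator, ⟨z²⟩ = 3·a^2.
With a = 5.73, ⟨z^2⟩ = 98.50.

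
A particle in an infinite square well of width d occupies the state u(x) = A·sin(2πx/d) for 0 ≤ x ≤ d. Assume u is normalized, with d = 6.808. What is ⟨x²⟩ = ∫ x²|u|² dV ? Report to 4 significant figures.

⟨x^2⟩ ≈ 14.86

⟨x²⟩ = ∫ x^2 |u|² dx over the full domain.
Evaluating both integrals, ⟨x²⟩ = -d^2/(8·π^2) + d^2/3.
Putting d = 6.808 gives 14.863.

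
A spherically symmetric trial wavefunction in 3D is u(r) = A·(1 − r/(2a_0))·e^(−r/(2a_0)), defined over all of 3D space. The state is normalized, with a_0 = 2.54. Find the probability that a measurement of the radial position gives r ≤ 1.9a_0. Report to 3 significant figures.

Integrate the radial probability density 4πr²|u|² over r ≤ 1.9a_0.
A² is fixed by ∫₀^∞ 4πr²|u|² dr = 1, i.e. A² = (8·π·a_0^3)^(−1).
Substituting t = r/a_0, A², 4π and the length scale all cancel in the ratio: P = ∫_{0}^{1.9} t^2·(1 - t/2)^2·e^(-t) dt / ∫_{0}^{∞} t^2·(1 - t/2)^2·e^(-t) dt.
Using ∫ t^2·(1 - t/2)^2·e^(-t) dt = -(t^4/4 + t^2 + 2·t + 2)·e^(-t), the numerator is ≈ 0.10526 and the denominator is 2.
The region integral divided by the full integral gives P = 0.05263.

P ≈ 0.0526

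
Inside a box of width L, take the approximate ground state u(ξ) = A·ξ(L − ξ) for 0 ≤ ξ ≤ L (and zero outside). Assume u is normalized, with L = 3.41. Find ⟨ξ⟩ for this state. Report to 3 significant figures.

⟨ξ⟩ = ∫ ξ |u|² dξ over the full domain.
Evaluating both integrals, ⟨ξ⟩ = L/2.
With L = 3.41, ⟨ξ⟩ = 1.705.

⟨ξ⟩ ≈ 1.71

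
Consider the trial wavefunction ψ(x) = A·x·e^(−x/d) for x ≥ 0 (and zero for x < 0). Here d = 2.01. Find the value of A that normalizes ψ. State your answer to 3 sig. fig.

A ≈ 0.702

Normalization requires ∫|ψ|² dx = 1, integrated from 0 to ∞.
∫|ψ|² dx = A²·(d^3/4).
So A² = (d^3/4)^(−1).
Plugging in d = 2.01 yields A = 0.7018.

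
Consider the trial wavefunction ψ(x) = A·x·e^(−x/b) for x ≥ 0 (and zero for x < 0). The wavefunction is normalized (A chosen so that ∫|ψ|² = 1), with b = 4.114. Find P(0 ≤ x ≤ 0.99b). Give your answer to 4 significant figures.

P ≈ 0.3179

|ψ|² is the probability density, so P = ∫_{0}^{0.99b} |ψ|² dx.
Since A² = 1/(b^3/4), this is the region integral divided by the full normalization integral.
Let u = x/b; then A² and the length scale cancel, so P = ∫_{0}^{0.99} u^2·e^(-2·u) du ÷ ∫_{0}^{∞} u^2·e^(-2·u) du.
An antiderivative of u^2·e^(-2·u) is -(2·u^2 + 2·u + 1)·e^(-2·u)/4; evaluating from 0 to 0.99 gives ≈ 0.0794776, while the full integral is 1/4.
The result is P = 0.31791.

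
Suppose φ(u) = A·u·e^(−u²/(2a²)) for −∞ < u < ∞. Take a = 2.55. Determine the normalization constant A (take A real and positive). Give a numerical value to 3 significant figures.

A ≈ 0.261

The normalization condition is ∫|φ|² du = 1 from −∞ to ∞.
The integral (without the A² prefactor) comes out to √(π)·a^3/2.
With a = 2.55: A² = 0.06805 and A = 0.2609.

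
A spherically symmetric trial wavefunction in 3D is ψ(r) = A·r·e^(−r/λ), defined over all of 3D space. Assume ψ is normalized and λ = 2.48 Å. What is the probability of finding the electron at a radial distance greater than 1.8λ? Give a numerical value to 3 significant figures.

Integrate the radial probability density 4πr²|ψ|² over r > 1.8λ.
A² is fixed by ∫₀^∞ 4πr²|ψ|² dr = 1, i.e. A² = (3·π·λ^5)^(−1).
Substituting u = r/λ, A², 4π and the length scale all cancel in the ratio: P = ∫_{1.8}^{∞} u^4·e^(-2·u) du / ∫_{0}^{∞} u^4·e^(-2·u) du.
With ∫ u^4·e^(-2·u) du = -(u^4/2 + u^3 + 3·u^2/2 + 3·u/2 + 3/4)·e^(-2·u) + C, the region integral is ≈ 0.52983 and the full one is 3/4.
This evaluates to P = 0.7064.

P ≈ 0.706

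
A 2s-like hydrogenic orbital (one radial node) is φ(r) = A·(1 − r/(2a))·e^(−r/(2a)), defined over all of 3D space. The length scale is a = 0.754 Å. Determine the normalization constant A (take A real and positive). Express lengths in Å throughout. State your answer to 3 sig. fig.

Require ∫ |φ|² 4πr² dr = 1 over the whole domain.
In 3D with spherical symmetry the volume element is 4πr² dr.
∫|φ|² 4πr² dr = A²·(8·π·a^3).
So A² = (8·π·a^3)^(−1).
Substituting a = 0.754 gives A² = 0.09282, so A = 0.3047.

A ≈ 0.305 Å^(-3/2)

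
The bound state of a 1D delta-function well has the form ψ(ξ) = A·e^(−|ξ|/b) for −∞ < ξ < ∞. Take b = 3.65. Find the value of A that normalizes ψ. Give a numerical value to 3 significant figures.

A ≈ 0.523

Normalization requires ∫|ψ|² dξ = 1, integrated from −∞ to ∞.
With ψ = A·e^(−|ξ|/b), the integral evaluates to A²·[b].
Hence A² = 1/[b].
With b = 3.65: A² = 0.2740 and A = 0.5234.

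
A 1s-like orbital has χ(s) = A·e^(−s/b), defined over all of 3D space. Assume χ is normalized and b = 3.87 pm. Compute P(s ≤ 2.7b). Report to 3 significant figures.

P ≈ 0.905

Integrate the radial probability density 4πs²|χ|² over s ≤ 2.7b.
Normalization gives A² = 1/(π·b^3).
Let u = s/b; then A², 4π and the length scale all cancel, so P = ∫_{0}^{2.7} u^2·e^(-2·u) du ÷ ∫_{0}^{∞} u^2·e^(-2·u) du.
Using ∫ u^2·e^(-2·u) du = -(2·u^2 + 2·u + 1)·e^(-2·u)/4, the numerator is 1/4 - 1049·e^(-27/5)/200 and the denominator is 1/4.
Taking the ratio yields P = 0.9052.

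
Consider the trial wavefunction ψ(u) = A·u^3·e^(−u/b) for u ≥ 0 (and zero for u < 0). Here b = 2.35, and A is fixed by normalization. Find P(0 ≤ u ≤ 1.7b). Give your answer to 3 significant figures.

P ≈ 0.0579

The probability is P = ∫ |ψ|² du over [0, 1.7b].
Since A² = 1/(45·b^7/8), this is the region integral divided by the full normalization integral.
Substituting t = u/b, A² and the length scale cancel in the ratio: P = ∫_{0}^{1.7} t^6·e^(-2·t) dt / ∫_{0}^{∞} t^6·e^(-2·t) dt.
An antiderivative of t^6·e^(-2·t) is -(4·t^6 + 12·t^5 + 30·t^4 + 60·t^3 + 90·t^2 + 90·t + 45)·e^(-2·t)/8; evaluating from 0 to 1.7 gives ≈ 0.32542, while the full integral is 45/8.
Taking the ratio, P = 0.05785.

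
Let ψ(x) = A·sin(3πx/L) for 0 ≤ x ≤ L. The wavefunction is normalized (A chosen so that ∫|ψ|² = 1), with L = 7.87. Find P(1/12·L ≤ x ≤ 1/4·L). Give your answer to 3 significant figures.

|ψ|² is the probability density, so P = ∫_{1/12·L}^{1/4·L} |ψ|² dx.
Since A² = 1/(L/2), this is the region integral divided by the full normalization integral.
Substituting u = x/L, A² and the length scale cancel in the ratio: P = ∫_{1/12}^{1/4} sin(3·π·u)^2 du / ∫_{0}^{1} sin(3·π·u)^2 du.
An antiderivative of sin(3·π·u)^2 is u/2 - sin(6·π·u)/(12·π); evaluating from 1/12 to 1/4 gives 1/(6·π) + 1/12, while the full integral is 1/2.
Evaluating gives P = (2 + π)/(6·π).

P ≈ 0.273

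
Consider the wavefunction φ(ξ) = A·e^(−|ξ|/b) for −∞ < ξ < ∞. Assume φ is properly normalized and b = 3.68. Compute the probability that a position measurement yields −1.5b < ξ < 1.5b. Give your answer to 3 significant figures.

P = ∫_{−1.5b}^{1.5b} |φ(ξ)|² dξ.
The normalization integral ∫|φ|²dξ over the whole domain equals b·A², and A² cancels in the ratio.
By symmetry take twice the ξ ≥ 0 contribution in numerator and denominator; the 2's cancel. Substituting u = ξ/b, A² and the length scale cancel in the ratio: P = ∫_{0}^{1.5} e^(-2·u) du / ∫_{0}^{∞} e^(-2·u) du.
An antiderivative of e^(-2·u) is -e^(-2·u)/2; evaluating from 0 to 1.5 gives 1/2 - e^(-3)/2, while the full integral is 1/2.
This works out to P = 0.9502.

P ≈ 0.950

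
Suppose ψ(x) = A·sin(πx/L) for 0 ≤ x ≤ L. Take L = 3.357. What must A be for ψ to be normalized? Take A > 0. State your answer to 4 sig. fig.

A ≈ 0.7719

Require ∫ |ψ|² dx = 1 over the whole domain.
Using sin²θ = (1 − cos 2θ)/2, with ψ = A·sin(πx/L), the integral evaluates to A²·[L/2].
Setting this equal to 1 gives A² = 1/(L/2).
Plugging in L = 3.357 yields A = 0.77186.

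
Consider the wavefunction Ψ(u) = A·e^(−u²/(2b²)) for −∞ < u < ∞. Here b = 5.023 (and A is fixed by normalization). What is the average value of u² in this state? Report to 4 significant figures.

⟨u^2⟩ ≈ 12.62

⟨u²⟩ = ∫ u^2 |Ψ|² du over the full domain.
Since the A² factors cancel between numerator and denominator, ⟨u²⟩ = b^2/2.
With b = 5.023, ⟨u^2⟩ = 12.615.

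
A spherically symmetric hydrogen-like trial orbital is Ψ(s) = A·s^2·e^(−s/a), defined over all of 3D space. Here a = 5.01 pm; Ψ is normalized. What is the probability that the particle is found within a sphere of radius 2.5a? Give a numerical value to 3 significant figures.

P ≈ 0.238

With dV = 4πs²ds, the probability is ∫|Ψ|² dV over s ≤ 2.5a.
The full normalization integral is A²·[45·π·a^7/2] = 1, fixing A².
Substituting u = s/a, A², 4π and the length scale all cancel in the ratio: P = ∫_{0}^{2.5} u^6·e^(-2·u) du / ∫_{0}^{∞} u^6·e^(-2·u) du.
With ∫ u^6·e^(-2·u) du = -(4·u^6 + 12·u^5 + 30·u^4 + 60·u^3 + 90·u^2 + 90·u + 45)·e^(-2·u)/8 + C, the region integral is ≈ 1.3377 and the full one is 45/8.
Taking the ratio yields P = 0.2378.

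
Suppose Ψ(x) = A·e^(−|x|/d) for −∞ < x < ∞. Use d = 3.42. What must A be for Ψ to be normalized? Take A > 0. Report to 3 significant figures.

We need A² ∫|f|² dx = 1, taking the integral from −∞ to ∞.
Using ∫₀^∞ xⁿ e^(−αx) dx = n!/αⁿ⁺¹, the integral (without the A² prefactor) comes out to d.
So A² = (d)^(−1).
Plugging in d = 3.42 yields A = 0.5407.

A ≈ 0.541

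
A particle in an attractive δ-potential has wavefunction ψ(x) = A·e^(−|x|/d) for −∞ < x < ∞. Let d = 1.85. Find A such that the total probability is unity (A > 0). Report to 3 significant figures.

We need A² ∫|f|² dx = 1, taking the integral from −∞ to ∞.
Carrying out the integral gives A² · d.
With d = 1.85: A² = 0.5405 and A = 0.7352.

A ≈ 0.735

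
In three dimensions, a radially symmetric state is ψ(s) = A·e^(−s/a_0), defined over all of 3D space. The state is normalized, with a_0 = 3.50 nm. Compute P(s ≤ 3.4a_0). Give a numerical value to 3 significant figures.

P ≈ 0.966

Integrate the radial probability density 4πs²|ψ|² over s ≤ 3.4a_0.
The full normalization integral is A²·[π·a_0^3] = 1, fixing A².
Substituting u = s/a_0, A², 4π and the length scale all cancel in the ratio: P = ∫_{0}^{3.4} u^2·e^(-2·u) du / ∫_{0}^{∞} u^2·e^(-2·u) du.
An antiderivative of u^2·e^(-2·u) is -(2·u^2 + 2·u + 1)·e^(-2·u)/4; evaluating from 0 to 3.4 gives 1/4 - 773·e^(-34/5)/100, while the full integral is 1/4.
The region integral divided by the full integral gives P = 0.9656.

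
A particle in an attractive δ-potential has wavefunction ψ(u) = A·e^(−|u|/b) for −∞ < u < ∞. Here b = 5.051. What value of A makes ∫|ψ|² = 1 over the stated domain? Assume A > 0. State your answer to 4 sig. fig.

The normalization condition is ∫|ψ|² du = 1 from −∞ to ∞.
With ∫₀^∞ u^0 e^(−αu) du = 0!/α^1, ∫|ψ|² du = A²·(b).
Substituting b = 5.051 gives A² = 0.19798, so A = 0.44495.

A ≈ 0.4450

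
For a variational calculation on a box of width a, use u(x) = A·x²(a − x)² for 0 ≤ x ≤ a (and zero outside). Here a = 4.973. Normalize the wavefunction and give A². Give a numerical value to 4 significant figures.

Normalization requires ∫|u|² dx = 1, integrated from 0 to a.
Expanding the polynomial and integrating term by term, with u = A·x²(a − x)², the integral evaluates to A²·[a^9/630].
Setting this equal to 1 gives A² = 1/(a^9/630).
Plugging in a = 4.973 yields A = 0.018403.

A^2 ≈ 0.0003387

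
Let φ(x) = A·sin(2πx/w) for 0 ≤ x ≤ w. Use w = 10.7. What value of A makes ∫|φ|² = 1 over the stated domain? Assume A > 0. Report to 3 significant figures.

The normalization condition is ∫|φ|² dx = 1 from 0 to w.
With ∫₀^w sin²(nπx/w) dx = w/2, ∫|φ|² dx = A²·(w/2).
Hence A² = 1/[w/2].
Substituting w = 10.7 gives A² = 0.1869, so A = 0.4323.

A ≈ 0.432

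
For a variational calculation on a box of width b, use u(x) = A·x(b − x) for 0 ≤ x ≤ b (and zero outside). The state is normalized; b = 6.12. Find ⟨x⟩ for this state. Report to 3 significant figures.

⟨x⟩ ≈ 3.06

The expectation value is the |u|²-weighted average of x: ∫ x|u|² dx.
Expanding the polynomial and integrating term by term, the ratio of the moment integral to the normalization integral gives ⟨x⟩ = b/2.
Putting b = 6.12 gives 3.060.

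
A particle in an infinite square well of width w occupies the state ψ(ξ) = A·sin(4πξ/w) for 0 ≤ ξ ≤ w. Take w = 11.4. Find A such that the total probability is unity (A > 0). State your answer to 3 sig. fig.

A ≈ 0.419

Normalization requires ∫|ψ|² dξ = 1, integrated from 0 to w.
Using sin²θ = (1 − cos 2θ)/2, ∫|ψ|² dξ = A²·(w/2).
Substituting w = 11.4 gives A² = 0.1754, so A = 0.4189.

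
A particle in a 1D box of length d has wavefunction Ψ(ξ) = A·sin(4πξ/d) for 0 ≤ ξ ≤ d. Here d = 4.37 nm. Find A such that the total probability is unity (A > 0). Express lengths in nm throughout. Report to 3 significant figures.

A ≈ 0.677 nm^(-1/2)

Normalization requires ∫|Ψ|² dξ = 1, integrated from 0 to d.
With ∫₀^d sin²(nπξ/d) dξ = d/2, carrying out the integral gives A² · d/2.
With d = 4.37: A² = 0.4577 and A = 0.6765.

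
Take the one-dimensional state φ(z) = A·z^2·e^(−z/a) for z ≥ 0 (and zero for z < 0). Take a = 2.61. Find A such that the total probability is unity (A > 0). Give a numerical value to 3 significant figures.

A ≈ 0.105

The normalization condition is ∫|φ|² dz = 1 from 0 to ∞.
With ∫₀^∞ z^4 e^(−αz) dz = 4!/α^5, with φ = A·z^2·e^(−z/a), the integral evaluates to A²·[3·a^5/4].
Hence A² = 1/[3·a^5/4].
Substituting a = 2.61 gives A² = 0.01101, so A = 0.1049.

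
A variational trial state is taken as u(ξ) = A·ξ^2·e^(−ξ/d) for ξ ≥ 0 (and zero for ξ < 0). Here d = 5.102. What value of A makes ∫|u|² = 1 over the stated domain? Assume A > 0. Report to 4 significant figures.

The normalization condition is ∫|u|² dξ = 1 from 0 to ∞.
Carrying out the integral gives A² · 3·d^5/4.
So A² = (3·d^5/4)^(−1).
Plugging in d = 5.102 yields A = 0.019639.

A ≈ 0.01964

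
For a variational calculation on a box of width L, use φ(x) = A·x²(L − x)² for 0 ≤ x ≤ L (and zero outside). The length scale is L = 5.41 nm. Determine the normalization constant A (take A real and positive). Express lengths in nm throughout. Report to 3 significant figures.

A ≈ 0.0126 nm^(-9/2)

The normalization condition is ∫|φ|² dx = 1 from 0 to L.
The integral (without the A² prefactor) comes out to L^9/630.
So A² = (L^9/630)^(−1).
With L = 5.41: A² = 0.0001587 and A = 0.01260.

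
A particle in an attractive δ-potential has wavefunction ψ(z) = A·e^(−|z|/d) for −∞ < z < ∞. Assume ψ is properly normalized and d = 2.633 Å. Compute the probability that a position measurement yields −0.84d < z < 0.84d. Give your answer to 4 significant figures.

P ≈ 0.8136

|ψ|² is the probability density, so P = ∫_{−0.84d}^{0.84d} |ψ|² dz.
The normalization integral ∫|ψ|²dz over the whole domain equals d·A², and A² cancels in the ratio.
Both integrals are even about z = 0, so only the z ≥ 0 halves are needed (the factors of 2 cancel). Substituting u = z/d, A² and the length scale cancel in the ratio: P = ∫_{0}^{0.84} e^(-2·u) du / ∫_{0}^{∞} e^(-2·u) du.
With ∫ e^(-2·u) du = -e^(-2·u)/2 + C, the region integral is 1/2 - e^(-42/25)/2 and the full one is 1/2.
Taking the ratio, P = 0.81363.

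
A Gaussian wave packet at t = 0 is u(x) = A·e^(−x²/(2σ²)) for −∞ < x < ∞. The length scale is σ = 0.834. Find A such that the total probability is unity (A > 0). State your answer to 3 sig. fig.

A ≈ 0.822

We need A² ∫|f|² dx = 1, taking the integral from −∞ to ∞.
Carrying out the integral gives A² · √(π)·σ.
So A² = (√(π)·σ)^(−1).
Plugging in σ = 0.834 yields A = 0.8225.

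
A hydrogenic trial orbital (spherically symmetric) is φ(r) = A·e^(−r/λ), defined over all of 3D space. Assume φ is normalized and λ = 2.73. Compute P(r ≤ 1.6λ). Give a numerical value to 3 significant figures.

P ≈ 0.620

P = ∫ |φ|² 4πr² dr over r ≤ 1.6λ.
The full normalization integral is A²·[π·λ^3] = 1, fixing A².
Let u = r/λ; then A², 4π and the length scale all cancel, so P = ∫_{0}^{1.6} u^2·e^(-2·u) du ÷ ∫_{0}^{∞} u^2·e^(-2·u) du.
Using ∫ u^2·e^(-2·u) du = -(2·u^2 + 2·u + 1)·e^(-2·u)/4, the numerator is 1/4 - 233·e^(-16/5)/100 and the denominator is 1/4.
Taking the ratio yields P = 0.6201.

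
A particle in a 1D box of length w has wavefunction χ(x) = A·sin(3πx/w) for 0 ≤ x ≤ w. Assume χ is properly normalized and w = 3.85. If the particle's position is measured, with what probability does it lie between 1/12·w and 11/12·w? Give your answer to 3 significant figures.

P ≈ 0.939

|χ|² is the probability density, so P = ∫_{1/12·w}^{11/12·w} |χ|² dx.
The normalization integral ∫|χ|²dx over the whole domain equals w/2·A², and A² cancels in the ratio.
Let u = x/w; then A² and the length scale cancel, so P = ∫_{1/12}^{11/12} sin(3·π·u)^2 du ÷ ∫_{0}^{1} sin(3·π·u)^2 du.
Using ∫ sin(3·π·u)^2 du = u/2 - sin(6·π·u)/(12·π), the numerator is 1/(6·π) + 5/12 and the denominator is 1/2.
Evaluating gives P = (2 + 5·π)/(6·π).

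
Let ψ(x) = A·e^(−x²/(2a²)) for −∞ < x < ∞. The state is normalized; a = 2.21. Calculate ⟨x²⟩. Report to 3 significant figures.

⟨x^2⟩ ≈ 2.44

The expectation value is the |ψ|²-weighted average of x^2: ∫ x^2|ψ|² dx.
With ∫_{−∞}^{∞} x^(2m) e^(−αx²) dx = (2m−1)!!·√π / (2^m α^(m+1/2)), evaluating both integrals, ⟨x²⟩ = a^2/2.
Putting a = 2.21 gives 2.442.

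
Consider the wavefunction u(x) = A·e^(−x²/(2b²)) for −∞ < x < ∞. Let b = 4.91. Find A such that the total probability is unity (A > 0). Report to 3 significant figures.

A ≈ 0.339

Require ∫ |u|² dx = 1 over the whole domain.
Differentiating ∫e^(−αx²) dx = √(π/α) under α to get the higher moments, ∫|u|² dx = A²·(√(π)·b).
Hence A² = 1/[√(π)·b].
With b = 4.91: A² = 0.1149 and A = 0.3390.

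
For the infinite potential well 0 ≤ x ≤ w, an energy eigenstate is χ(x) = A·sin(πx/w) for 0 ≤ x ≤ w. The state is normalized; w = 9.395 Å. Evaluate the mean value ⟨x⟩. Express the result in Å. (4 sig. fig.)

The expectation value is the |χ|²-weighted average of x: ∫ x|χ|² dx.
With ∫₀^w sin²(nπx/w) dx = w/2, the ratio of the moment integral to the normalization integral gives ⟨x⟩ = w/2.
Putting w = 9.395 gives 4.6975.

⟨x⟩ ≈ 4.698 Å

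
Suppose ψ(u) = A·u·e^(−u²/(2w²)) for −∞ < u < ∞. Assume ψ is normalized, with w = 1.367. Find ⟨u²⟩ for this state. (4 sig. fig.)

⟨u²⟩ = ∫ u^2 |ψ|² du over the full domain.
With ∫_{−∞}^{∞} u^(2m) e^(−αu²) du = (2m−1)!!·√π / (2^m α^(m+1/2)), evaluating both integrals, ⟨u²⟩ = 3·w^2/2.
With w = 1.367, ⟨u^2⟩ = 2.8030.

⟨u^2⟩ ≈ 2.803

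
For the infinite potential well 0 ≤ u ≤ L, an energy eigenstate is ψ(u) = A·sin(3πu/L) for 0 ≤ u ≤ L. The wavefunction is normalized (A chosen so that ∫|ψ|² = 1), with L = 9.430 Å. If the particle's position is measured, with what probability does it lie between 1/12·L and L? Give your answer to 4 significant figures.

P ≈ 0.9697

P = ∫_{1/12·L}^{L} |ψ(u)|² du.
With A² fixed by ∫|ψ|² = 1, i.e. A² = (L/2)^(−1), substitute and integrate.
In terms of t = u/L (A² and the length scale cancel between numerator and denominator), P = [∫_{1/12}^{1} sin(3·π·t)^2 dt] / [∫_{0}^{1} sin(3·π·t)^2 dt].
With ∫ sin(3·π·t)^2 dt = t/2 - sin(6·π·t)/(12·π) + C, the region integral is 1/(12·π) + 11/24 and the full one is 1/2.
The result is P = (2 + 11·π)/(12·π).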